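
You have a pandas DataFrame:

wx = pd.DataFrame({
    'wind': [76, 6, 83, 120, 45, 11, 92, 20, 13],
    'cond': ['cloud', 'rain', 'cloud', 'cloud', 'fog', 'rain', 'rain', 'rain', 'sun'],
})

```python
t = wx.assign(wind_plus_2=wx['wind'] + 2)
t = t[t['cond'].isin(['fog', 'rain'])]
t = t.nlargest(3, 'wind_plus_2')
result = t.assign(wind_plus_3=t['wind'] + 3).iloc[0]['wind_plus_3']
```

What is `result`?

95

add column wind_plus_2 = wx['wind'] + 2:
   wind   cond  wind_plus_2
0    76  cloud           78
1     6   rain            8
2    83  cloud           85
3   120  cloud          122
4    45    fog           47
5    11   rain           13
6    92   rain           94
7    20   rain           22
8    13    sun           15
filter rows where cond in ['fog', 'rain']:
   wind  cond  wind_plus_2
1     6  rain            8
4    45   fog           47
5    11  rain           13
6    92  rain           94
7    20  rain           22
take 3 rows with largest wind_plus_2:
   wind  cond  wind_plus_2
6    92  rain           94
4    45   fog           47
7    20  rain           22
add column wind_plus_3 = t['wind'] + 3:
   wind  cond  wind_plus_2  wind_plus_3
6    92  rain           94           95
4    45   fog           47           48
7    20  rain           22           23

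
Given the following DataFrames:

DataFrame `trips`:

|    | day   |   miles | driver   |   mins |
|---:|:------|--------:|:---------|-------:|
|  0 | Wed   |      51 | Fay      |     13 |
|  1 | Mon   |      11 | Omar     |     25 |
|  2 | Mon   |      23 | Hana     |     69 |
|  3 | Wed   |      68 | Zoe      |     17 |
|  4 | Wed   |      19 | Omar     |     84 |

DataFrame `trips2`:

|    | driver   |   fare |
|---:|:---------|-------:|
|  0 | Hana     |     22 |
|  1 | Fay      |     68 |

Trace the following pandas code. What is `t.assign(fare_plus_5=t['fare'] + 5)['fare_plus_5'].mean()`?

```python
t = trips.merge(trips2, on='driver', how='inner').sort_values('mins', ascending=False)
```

merge on 'driver' (how='inner') → 2 rows:
   day  miles driver  mins  fare
0  Wed     51    Fay    13    68
1  Mon     23   Hana    69    22
sort by mins descending:
   day  miles driver  mins  fare
1  Mon     23   Hana    69    22
0  Wed     51    Fay    13    68
add column fare_plus_5 = t['fare'] + 5:
   day  miles driver  mins  fare  fare_plus_5
1  Mon     23   Hana    69    22           27
0  Wed     51    Fay    13    68           73

50.0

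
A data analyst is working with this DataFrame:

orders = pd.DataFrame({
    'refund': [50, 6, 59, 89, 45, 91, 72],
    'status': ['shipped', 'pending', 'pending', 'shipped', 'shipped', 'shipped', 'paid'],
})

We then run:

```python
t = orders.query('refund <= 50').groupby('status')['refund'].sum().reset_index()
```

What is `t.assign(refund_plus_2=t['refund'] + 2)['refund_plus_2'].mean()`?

filter rows where refund <= 50:
   refund   status
0      50  shipped
1       6  pending
4      45  shipped
group by status, sum of refund:
status
pending     6
shipped    95
Name: refund, dtype: int64
reset_index():
    status  refund
0  pending       6
1  shipped      95
add column refund_plus_2 = t['refund'] + 2:
    status  refund  refund_plus_2
0  pending       6              8
1  shipped      95             97
The mean of column 'refund_plus_2' is 52.5.

52.5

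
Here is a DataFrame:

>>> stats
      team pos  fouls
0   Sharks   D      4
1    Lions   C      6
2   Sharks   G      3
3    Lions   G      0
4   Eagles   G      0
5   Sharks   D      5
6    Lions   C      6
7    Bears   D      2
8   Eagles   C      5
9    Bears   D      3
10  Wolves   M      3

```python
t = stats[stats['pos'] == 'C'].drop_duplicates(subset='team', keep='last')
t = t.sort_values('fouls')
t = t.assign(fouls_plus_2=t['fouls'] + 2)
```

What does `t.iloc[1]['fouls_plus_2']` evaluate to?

filter rows where pos == 'C':
     team pos  fouls
1   Lions   C      6
6   Lions   C      6
8  Eagles   C      5
drop duplicate team (keep=last):
     team pos  fouls
6   Lions   C      6
8  Eagles   C      5
sort by fouls:
     team pos  fouls
8  Eagles   C      5
6   Lions   C      6
add column fouls_plus_2 = t['fouls'] + 2:
     team pos  fouls  fouls_plus_2
8  Eagles   C      5             7
6   Lions   C      6             8
Taking the value at position 1, column 'fouls_plus_2' gives 8.

8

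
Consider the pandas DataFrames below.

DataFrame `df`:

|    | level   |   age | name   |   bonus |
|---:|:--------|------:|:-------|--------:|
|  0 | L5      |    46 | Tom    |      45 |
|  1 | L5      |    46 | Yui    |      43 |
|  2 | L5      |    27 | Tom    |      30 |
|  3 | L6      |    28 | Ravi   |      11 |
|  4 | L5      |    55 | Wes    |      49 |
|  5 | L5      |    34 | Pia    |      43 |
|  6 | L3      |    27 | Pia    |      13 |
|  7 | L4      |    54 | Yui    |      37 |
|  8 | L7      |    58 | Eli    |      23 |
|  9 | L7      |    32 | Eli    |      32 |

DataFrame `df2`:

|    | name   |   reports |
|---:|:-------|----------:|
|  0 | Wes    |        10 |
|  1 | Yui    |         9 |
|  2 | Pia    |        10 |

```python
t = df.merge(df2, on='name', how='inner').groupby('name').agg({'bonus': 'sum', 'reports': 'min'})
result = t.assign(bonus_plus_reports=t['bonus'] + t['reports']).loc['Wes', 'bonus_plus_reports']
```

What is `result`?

merge on 'name' (how='inner') → 5 rows:
  level  age name  bonus  reports
0    L5   46  Yui     43        9
1    L5   55  Wes     49       10
2    L5   34  Pia     43       10
3    L3   27  Pia     13       10
4    L4   54  Yui     37        9
group by name: sum(bonus), min(reports):
      bonus  reports
name                
Pia      56       10
Wes      49       10
Yui      80        9
add column bonus_plus_reports = t['bonus'] + t['reports']:
      bonus  reports  bonus_plus_reports
name                                    
Pia      56       10                  66
Wes      49       10                  59
Yui      80        9                  89

59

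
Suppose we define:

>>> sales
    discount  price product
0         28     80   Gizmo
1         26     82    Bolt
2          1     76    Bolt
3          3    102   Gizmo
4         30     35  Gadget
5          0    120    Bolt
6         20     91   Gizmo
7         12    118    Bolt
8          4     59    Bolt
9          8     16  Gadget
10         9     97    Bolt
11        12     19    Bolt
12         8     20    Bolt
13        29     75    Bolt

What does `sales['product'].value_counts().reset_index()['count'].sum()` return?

value_counts of product:
product
Bolt      9
Gizmo     3
Gadget    2
Name: count, dtype: int64
reset_index():
  product  count
0    Bolt      9
1   Gizmo      3
2  Gadget      2

14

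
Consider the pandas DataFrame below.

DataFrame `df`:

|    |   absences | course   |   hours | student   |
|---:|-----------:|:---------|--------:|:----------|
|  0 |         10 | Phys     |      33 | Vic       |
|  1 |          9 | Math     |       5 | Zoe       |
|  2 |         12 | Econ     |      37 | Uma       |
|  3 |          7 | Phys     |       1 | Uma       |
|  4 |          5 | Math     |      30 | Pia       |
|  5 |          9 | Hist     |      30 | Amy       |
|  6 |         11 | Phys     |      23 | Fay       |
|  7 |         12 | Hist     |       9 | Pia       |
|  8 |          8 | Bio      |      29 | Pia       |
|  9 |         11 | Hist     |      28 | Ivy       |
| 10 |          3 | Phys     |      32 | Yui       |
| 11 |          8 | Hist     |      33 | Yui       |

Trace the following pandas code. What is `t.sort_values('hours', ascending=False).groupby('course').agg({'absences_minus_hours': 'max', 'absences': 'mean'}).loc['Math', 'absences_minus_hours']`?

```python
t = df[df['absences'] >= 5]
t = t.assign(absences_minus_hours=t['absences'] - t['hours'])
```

4

filter rows where absences >= 5:
    absences course  hours student
0         10   Phys     33     Vic
1          9   Math      5     Zoe
2         12   Econ     37     Uma
3          7   Phys      1     Uma
4          5   Math     30     Pia
5          9   Hist     30     Amy
6         11   Phys     23     Fay
7         12   Hist      9     Pia
8          8    Bio     29     Pia
9         11   Hist     28     Ivy
11         8   Hist     33     Yui
add column absences_minus_hours = t['absences'] - t['hours']:
    absences course  hours student  absences_minus_hours
0         10   Phys     33     Vic                   -23
1          9   Math      5     Zoe                     4
2         12   Econ     37     Uma                   -25
3          7   Phys      1     Uma                     6
4          5   Math     30     Pia                   -25
5          9   Hist     30     Amy                   -21
6         11   Phys     23     Fay                   -12
7         12   Hist      9     Pia                     3
8          8    Bio     29     Pia                   -21
9         11   Hist     28     Ivy                   -17
11         8   Hist     33     Yui                   -25
sort by hours descending:
    absences course  hours student  absences_minus_hours
2         12   Econ     37     Uma                   -25
0         10   Phys     33     Vic                   -23
11         8   Hist     33     Yui                   -25
4          5   Math     30     Pia                   -25
5          9   Hist     30     Amy                   -21
8          8    Bio     29     Pia                   -21
9         11   Hist     28     Ivy                   -17
6         11   Phys     23     Fay                   -12
7         12   Hist      9     Pia                     3
1          9   Math      5     Zoe                     4
3          7   Phys      1     Uma                     6
group by course: max(absences_minus_hours), mean(absences):
        absences_minus_hours   absences
course                                 
Bio                      -21   8.000000
Econ                     -25  12.000000
Hist                       3  10.000000
Math                       4   7.000000
Phys                       6   9.333333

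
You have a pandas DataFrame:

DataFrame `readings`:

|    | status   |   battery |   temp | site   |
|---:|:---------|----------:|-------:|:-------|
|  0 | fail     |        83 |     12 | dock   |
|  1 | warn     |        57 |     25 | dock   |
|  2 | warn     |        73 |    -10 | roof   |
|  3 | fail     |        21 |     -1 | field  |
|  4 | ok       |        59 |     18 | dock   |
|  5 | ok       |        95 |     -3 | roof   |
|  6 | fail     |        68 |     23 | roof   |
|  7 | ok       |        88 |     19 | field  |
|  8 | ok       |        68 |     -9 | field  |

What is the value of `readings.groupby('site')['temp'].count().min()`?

3

group by site, count of temp:
site
dock     3
field    3
roof     3
Name: temp, dtype: int64
Taking the min of the resulting series gives 3.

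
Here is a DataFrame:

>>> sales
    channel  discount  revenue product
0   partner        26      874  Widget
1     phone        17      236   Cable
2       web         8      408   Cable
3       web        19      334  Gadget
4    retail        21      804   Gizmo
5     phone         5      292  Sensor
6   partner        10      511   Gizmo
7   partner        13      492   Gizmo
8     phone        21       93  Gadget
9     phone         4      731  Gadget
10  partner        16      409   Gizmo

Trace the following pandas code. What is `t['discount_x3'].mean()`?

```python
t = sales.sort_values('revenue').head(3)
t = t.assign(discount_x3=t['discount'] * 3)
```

43.0

sort by revenue:
    channel  discount  revenue product
8     phone        21       93  Gadget
1     phone        17      236   Cable
5     phone         5      292  Sensor
3       web        19      334  Gadget
2       web         8      408   Cable
10  partner        16      409   Gizmo
7   partner        13      492   Gizmo
6   partner        10      511   Gizmo
9     phone         4      731  Gadget
4    retail        21      804   Gizmo
0   partner        26      874  Widget
take first 3 rows:
  channel  discount  revenue product
8   phone        21       93  Gadget
1   phone        17      236   Cable
5   phone         5      292  Sensor
add column discount_x3 = t['discount'] * 3:
  channel  discount  revenue product  discount_x3
8   phone        21       93  Gadget           63
1   phone        17      236   Cable           51
5   phone         5      292  Sensor           15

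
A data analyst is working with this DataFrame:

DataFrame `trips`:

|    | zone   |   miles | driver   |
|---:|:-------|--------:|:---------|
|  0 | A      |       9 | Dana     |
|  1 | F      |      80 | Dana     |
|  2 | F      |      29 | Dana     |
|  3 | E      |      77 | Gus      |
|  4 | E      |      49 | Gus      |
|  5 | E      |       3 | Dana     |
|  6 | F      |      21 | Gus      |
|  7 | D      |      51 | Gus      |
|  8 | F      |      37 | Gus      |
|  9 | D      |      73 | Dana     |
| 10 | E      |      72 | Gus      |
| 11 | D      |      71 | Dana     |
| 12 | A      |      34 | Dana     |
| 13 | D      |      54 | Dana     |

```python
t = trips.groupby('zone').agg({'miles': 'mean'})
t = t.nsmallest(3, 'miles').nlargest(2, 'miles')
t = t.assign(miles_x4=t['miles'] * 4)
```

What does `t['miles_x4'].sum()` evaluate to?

group by zone, mean of miles:
      miles
zone       
A     21.50
D     62.25
E     50.25
F     41.75
take 3 rows with smallest miles:
      miles
zone       
A     21.50
F     41.75
E     50.25
take 2 rows with largest miles:
      miles
zone       
E     50.25
F     41.75
add column miles_x4 = t['miles'] * 4:
      miles  miles_x4
zone                 
E     50.25     201.0
F     41.75     167.0
Finally, sum of column 'miles_x4' = 368.0.

368.0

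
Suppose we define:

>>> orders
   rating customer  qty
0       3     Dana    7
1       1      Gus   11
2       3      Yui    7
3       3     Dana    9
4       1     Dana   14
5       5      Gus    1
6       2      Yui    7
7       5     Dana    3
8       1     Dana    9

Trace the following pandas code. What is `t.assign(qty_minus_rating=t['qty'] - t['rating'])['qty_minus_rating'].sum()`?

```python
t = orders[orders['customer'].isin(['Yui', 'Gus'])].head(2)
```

filter rows where customer in ['Yui', 'Gus']:
   rating customer  qty
1       1      Gus   11
2       3      Yui    7
5       5      Gus    1
6       2      Yui    7
take first 2 rows:
   rating customer  qty
1       1      Gus   11
2       3      Yui    7
add column qty_minus_rating = t['qty'] - t['rating']:
   rating customer  qty  qty_minus_rating
1       1      Gus   11                10
2       3      Yui    7                 4
The sum of column 'qty_minus_rating' is 14.

14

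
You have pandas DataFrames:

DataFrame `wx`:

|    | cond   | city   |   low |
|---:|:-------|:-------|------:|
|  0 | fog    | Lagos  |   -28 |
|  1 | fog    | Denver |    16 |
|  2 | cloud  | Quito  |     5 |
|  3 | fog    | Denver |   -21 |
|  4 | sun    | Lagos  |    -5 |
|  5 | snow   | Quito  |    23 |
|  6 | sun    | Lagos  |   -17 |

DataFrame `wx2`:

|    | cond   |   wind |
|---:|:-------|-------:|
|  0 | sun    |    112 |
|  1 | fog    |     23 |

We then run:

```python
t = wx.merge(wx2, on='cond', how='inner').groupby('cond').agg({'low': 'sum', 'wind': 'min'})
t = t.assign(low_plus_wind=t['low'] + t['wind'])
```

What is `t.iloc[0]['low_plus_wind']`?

merge on 'cond' (how='inner') → 5 rows:
  cond    city  low  wind
0  fog   Lagos  -28    23
1  fog  Denver   16    23
2  fog  Denver  -21    23
3  sun   Lagos   -5   112
4  sun   Lagos  -17   112
group by cond: sum(low), min(wind):
      low  wind
cond           
fog   -33    23
sun   -22   112
add column low_plus_wind = t['low'] + t['wind']:
      low  wind  low_plus_wind
cond                          
fog   -33    23            -10
sun   -22   112             90
The value at position 0, column 'low_plus_wind' is -10.

-10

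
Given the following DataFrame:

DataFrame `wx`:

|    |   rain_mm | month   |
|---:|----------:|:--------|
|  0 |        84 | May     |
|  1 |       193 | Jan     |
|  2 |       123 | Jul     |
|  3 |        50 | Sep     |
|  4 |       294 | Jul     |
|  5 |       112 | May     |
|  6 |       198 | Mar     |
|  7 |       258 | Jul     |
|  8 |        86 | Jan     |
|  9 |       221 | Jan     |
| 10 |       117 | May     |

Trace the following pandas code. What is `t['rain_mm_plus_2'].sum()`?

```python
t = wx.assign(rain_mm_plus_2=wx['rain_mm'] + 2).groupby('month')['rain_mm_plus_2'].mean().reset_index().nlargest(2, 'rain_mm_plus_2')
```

add column rain_mm_plus_2 = wx['rain_mm'] + 2:
    rain_mm month  rain_mm_plus_2
0        84   May              86
1       193   Jan             195
2       123   Jul             125
3        50   Sep              52
4       294   Jul             296
5       112   May             114
6       198   Mar             200
7       258   Jul             260
8        86   Jan              88
9       221   Jan             223
10      117   May             119
group by month, mean of rain_mm_plus_2:
month
Jan    168.666667
Jul    227.000000
Mar    200.000000
May    106.333333
Sep     52.000000
Name: rain_mm_plus_2, dtype: float64
reset_index():
  month  rain_mm_plus_2
0   Jan      168.666667
1   Jul      227.000000
2   Mar      200.000000
3   May      106.333333
4   Sep       52.000000
take 2 rows with largest rain_mm_plus_2:
  month  rain_mm_plus_2
1   Jul           227.0
2   Mar           200.0
sum of column 'rain_mm_plus_2' → 427.0

427.0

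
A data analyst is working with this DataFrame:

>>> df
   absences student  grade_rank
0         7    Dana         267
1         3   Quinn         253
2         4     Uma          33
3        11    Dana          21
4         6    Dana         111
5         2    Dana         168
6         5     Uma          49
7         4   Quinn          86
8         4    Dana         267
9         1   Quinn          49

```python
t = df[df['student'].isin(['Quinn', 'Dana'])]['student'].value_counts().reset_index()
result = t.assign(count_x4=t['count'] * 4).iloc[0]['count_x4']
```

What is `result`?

20

filter rows where student in ['Quinn', 'Dana']:
   absences student  grade_rank
0         7    Dana         267
1         3   Quinn         253
3        11    Dana          21
4         6    Dana         111
5         2    Dana         168
7         4   Quinn          86
8         4    Dana         267
9         1   Quinn          49
value_counts of student:
student
Dana     5
Quinn    3
Name: count, dtype: int64
reset_index():
  student  count
0    Dana      5
1   Quinn      3
add column count_x4 = t['count'] * 4:
  student  count  count_x4
0    Dana      5        20
1   Quinn      3        12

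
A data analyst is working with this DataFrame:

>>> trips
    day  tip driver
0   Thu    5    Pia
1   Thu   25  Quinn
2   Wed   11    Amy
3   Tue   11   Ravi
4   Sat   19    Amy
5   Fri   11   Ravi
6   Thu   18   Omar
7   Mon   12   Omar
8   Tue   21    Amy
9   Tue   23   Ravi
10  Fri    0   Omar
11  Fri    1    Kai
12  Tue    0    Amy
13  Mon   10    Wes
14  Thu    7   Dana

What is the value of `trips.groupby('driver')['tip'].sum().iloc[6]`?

45

group by driver, sum of tip:
driver
Amy      51
Dana      7
Kai       1
Omar     30
Pia       5
Quinn    25
Ravi     45
Wes      10
Name: tip, dtype: int64
The value at position 6 is 45.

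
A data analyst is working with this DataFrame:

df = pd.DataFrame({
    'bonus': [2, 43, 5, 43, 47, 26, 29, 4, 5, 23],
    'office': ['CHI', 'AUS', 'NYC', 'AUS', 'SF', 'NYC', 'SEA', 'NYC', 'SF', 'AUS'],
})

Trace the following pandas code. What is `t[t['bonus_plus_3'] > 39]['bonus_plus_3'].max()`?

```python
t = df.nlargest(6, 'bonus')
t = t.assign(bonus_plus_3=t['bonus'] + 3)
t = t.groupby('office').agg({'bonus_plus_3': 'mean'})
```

50.0

take 6 rows with largest bonus:
   bonus office
4     47     SF
1     43    AUS
3     43    AUS
6     29    SEA
5     26    NYC
9     23    AUS
add column bonus_plus_3 = t['bonus'] + 3:
   bonus office  bonus_plus_3
4     47     SF            50
1     43    AUS            46
3     43    AUS            46
6     29    SEA            32
5     26    NYC            29
9     23    AUS            26
group by office, mean of bonus_plus_3:
        bonus_plus_3
office              
AUS        39.333333
NYC        29.000000
SEA        32.000000
SF         50.000000
filter rows where bonus_plus_3 > 39:
        bonus_plus_3
office              
AUS        39.333333
SF         50.000000
So max() = 50.0.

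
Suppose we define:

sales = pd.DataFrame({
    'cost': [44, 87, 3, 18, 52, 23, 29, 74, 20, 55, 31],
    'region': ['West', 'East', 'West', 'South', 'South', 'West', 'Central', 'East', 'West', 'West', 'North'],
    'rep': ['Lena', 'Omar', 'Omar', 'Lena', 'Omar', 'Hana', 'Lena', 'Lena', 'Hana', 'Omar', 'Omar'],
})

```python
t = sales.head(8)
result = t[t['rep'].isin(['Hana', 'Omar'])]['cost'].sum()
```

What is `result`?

take first 8 rows:
   cost   region   rep
0    44     West  Lena
1    87     East  Omar
2     3     West  Omar
3    18    South  Lena
4    52    South  Omar
5    23     West  Hana
6    29  Central  Lena
7    74     East  Lena
filter rows where rep in ['Hana', 'Omar']:
   cost region   rep
1    87   East  Omar
2     3   West  Omar
4    52  South  Omar
5    23   West  Hana
The sum of column 'cost' is 165.

165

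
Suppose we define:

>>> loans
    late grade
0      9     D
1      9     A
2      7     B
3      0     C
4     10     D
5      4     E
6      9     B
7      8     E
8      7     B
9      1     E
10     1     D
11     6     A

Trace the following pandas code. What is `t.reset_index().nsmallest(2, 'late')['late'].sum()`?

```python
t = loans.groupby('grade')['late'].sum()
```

group by grade, sum of late:
grade
A    15
B    23
C     0
D    20
E    13
Name: late, dtype: int64
reset_index():
  grade  late
0     A    15
1     B    23
2     C     0
3     D    20
4     E    13
take 2 rows with smallest late:
  grade  late
2     C     0
4     E    13
Taking the sum of column 'late' gives 13.

13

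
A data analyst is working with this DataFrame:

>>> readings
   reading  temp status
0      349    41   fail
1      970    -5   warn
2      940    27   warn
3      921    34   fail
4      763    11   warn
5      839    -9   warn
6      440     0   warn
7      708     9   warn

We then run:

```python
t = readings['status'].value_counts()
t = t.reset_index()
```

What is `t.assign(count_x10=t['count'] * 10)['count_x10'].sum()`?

80

value_counts of status:
status
warn    6
fail    2
Name: count, dtype: int64
reset_index():
  status  count
0   warn      6
1   fail      2
add column count_x10 = t['count'] * 10:
  status  count  count_x10
0   warn      6         60
1   fail      2         20
Reading off the sum of column 'count_x10', we get 80.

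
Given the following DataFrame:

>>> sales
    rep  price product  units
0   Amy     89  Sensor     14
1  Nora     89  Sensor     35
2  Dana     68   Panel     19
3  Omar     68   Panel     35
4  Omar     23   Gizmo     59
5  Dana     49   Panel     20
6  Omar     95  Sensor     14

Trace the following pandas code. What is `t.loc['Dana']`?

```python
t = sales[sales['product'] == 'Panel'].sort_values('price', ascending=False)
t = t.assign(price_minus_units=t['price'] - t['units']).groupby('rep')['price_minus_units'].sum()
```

78

filter rows where product == 'Panel':
    rep  price product  units
2  Dana     68   Panel     19
3  Omar     68   Panel     35
5  Dana     49   Panel     20
sort by price descending:
    rep  price product  units
2  Dana     68   Panel     19
3  Omar     68   Panel     35
5  Dana     49   Panel     20
add column price_minus_units = t['price'] - t['units']:
    rep  price product  units  price_minus_units
2  Dana     68   Panel     19                 49
3  Omar     68   Panel     35                 33
5  Dana     49   Panel     20                 29
group by rep, sum of price_minus_units:
rep
Dana    78
Omar    33
Name: price_minus_units, dtype: int64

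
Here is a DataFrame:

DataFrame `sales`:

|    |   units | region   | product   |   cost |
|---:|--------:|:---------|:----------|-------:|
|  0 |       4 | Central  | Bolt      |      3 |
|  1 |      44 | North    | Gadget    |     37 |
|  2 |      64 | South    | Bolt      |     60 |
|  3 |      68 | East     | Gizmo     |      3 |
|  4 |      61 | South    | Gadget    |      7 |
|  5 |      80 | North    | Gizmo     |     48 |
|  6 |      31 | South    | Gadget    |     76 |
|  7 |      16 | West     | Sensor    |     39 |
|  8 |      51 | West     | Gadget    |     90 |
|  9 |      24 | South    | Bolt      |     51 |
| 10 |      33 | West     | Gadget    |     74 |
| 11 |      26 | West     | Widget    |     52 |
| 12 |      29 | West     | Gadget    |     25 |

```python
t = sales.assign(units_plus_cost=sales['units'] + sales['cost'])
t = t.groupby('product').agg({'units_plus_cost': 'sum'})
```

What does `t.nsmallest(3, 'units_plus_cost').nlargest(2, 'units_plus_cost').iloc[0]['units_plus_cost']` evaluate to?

199

add column units_plus_cost = sales['units'] + sales['cost']:
    units   region product  cost  units_plus_cost
0       4  Central    Bolt     3                7
1      44    North  Gadget    37               81
2      64    South    Bolt    60              124
3      68     East   Gizmo     3               71
4      61    South  Gadget     7               68
5      80    North   Gizmo    48              128
6      31    South  Gadget    76              107
7      16     West  Sensor    39               55
8      51     West  Gadget    90              141
9      24    South    Bolt    51               75
10     33     West  Gadget    74              107
11     26     West  Widget    52               78
12     29     West  Gadget    25               54
group by product, sum of units_plus_cost:
         units_plus_cost
product                 
Bolt                 206
Gadget               558
Gizmo                199
Sensor                55
Widget                78
take 3 rows with smallest units_plus_cost:
         units_plus_cost
product                 
Sensor                55
Widget                78
Gizmo                199
take 2 rows with largest units_plus_cost:
         units_plus_cost
product                 
Gizmo                199
Widget                78
Then the value at position 0, column 'units_plus_cost': 199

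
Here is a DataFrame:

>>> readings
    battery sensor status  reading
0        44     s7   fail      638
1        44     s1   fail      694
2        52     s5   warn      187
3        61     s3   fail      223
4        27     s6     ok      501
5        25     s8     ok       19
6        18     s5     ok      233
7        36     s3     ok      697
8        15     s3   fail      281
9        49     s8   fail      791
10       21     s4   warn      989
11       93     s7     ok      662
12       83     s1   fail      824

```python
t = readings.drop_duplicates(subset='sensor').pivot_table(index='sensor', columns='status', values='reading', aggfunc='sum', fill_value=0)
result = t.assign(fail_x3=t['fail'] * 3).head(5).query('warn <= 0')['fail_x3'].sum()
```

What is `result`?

2751

drop duplicate sensor (keep=first):
    battery sensor status  reading
0        44     s7   fail      638
1        44     s1   fail      694
2        52     s5   warn      187
3        61     s3   fail      223
4        27     s6     ok      501
5        25     s8     ok       19
10       21     s4   warn      989
pivot: rows=sensor, cols=status, sum(reading):
status  fail   ok  warn
sensor                 
s1       694    0     0
s3       223    0     0
s4         0    0   989
s5         0    0   187
s6         0  501     0
s7       638    0     0
s8         0   19     0
add column fail_x3 = t['fail'] * 3:
status  fail   ok  warn  fail_x3
sensor                          
s1       694    0     0     2082
s3       223    0     0      669
s4         0    0   989        0
s5         0    0   187        0
s6         0  501     0        0
s7       638    0     0     1914
s8         0   19     0        0
take first 5 rows:
status  fail   ok  warn  fail_x3
sensor                          
s1       694    0     0     2082
s3       223    0     0      669
s4         0    0   989        0
s5         0    0   187        0
s6         0  501     0        0
filter rows where warn <= 0:
status  fail   ok  warn  fail_x3
sensor                          
s1       694    0     0     2082
s3       223    0     0      669
s6         0  501     0        0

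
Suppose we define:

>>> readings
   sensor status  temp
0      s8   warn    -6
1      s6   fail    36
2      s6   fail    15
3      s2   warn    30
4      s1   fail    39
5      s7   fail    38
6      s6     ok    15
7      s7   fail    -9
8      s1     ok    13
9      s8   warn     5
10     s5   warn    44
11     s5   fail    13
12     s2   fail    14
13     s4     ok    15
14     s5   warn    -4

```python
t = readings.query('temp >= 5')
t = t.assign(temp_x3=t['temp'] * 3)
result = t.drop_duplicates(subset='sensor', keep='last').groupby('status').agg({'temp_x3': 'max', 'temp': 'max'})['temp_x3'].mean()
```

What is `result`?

filter rows where temp >= 5:
   sensor status  temp
1      s6   fail    36
2      s6   fail    15
3      s2   warn    30
4      s1   fail    39
5      s7   fail    38
6      s6     ok    15
8      s1     ok    13
9      s8   warn     5
10     s5   warn    44
11     s5   fail    13
12     s2   fail    14
13     s4     ok    15
add column temp_x3 = t['temp'] * 3:
   sensor status  temp  temp_x3
1      s6   fail    36      108
2      s6   fail    15       45
3      s2   warn    30       90
4      s1   fail    39      117
5      s7   fail    38      114
6      s6     ok    15       45
8      s1     ok    13       39
9      s8   warn     5       15
10     s5   warn    44      132
11     s5   fail    13       39
12     s2   fail    14       42
13     s4     ok    15       45
drop duplicate sensor (keep=last):
   sensor status  temp  temp_x3
5      s7   fail    38      114
6      s6     ok    15       45
8      s1     ok    13       39
9      s8   warn     5       15
11     s5   fail    13       39
12     s2   fail    14       42
13     s4     ok    15       45
group by status: max(temp_x3), max(temp):
        temp_x3  temp
status               
fail        114    38
ok           45    15
warn         15     5
Then the mean of column 'temp_x3': 58.0

58.0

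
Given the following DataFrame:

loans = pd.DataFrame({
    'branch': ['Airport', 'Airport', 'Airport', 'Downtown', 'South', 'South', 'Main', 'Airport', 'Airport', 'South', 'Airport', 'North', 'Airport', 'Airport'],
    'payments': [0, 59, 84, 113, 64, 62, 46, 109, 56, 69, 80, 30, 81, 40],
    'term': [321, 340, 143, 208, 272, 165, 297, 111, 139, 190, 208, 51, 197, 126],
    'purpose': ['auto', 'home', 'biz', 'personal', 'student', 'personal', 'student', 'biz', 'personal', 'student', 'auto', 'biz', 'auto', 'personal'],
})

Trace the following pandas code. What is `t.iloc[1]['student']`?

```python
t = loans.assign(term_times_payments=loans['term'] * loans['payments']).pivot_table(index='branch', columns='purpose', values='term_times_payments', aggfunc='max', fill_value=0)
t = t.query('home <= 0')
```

13662

add column term_times_payments = loans['term'] * loans['payments']:
      branch  payments  term   purpose  term_times_payments
0    Airport         0   321      auto                    0
1    Airport        59   340      home                20060
2    Airport        84   143       biz                12012
3   Downtown       113   208  personal                23504
4      South        64   272   student                17408
5      South        62   165  personal                10230
6       Main        46   297   student                13662
7    Airport       109   111       biz                12099
8    Airport        56   139  personal                 7784
9      South        69   190   student                13110
10   Airport        80   208      auto                16640
11     North        30    51       biz                 1530
12   Airport        81   197      auto                15957
13   Airport        40   126  personal                 5040
pivot: rows=branch, cols=purpose, max(term_times_payments):
purpose    auto    biz   home  personal  student
branch                                          
Airport   16640  12099  20060      7784        0
Downtown      0      0      0     23504        0
Main          0      0      0         0    13662
North         0   1530      0         0        0
South         0      0      0     10230    17408
filter rows where home <= 0:
purpose   auto   biz  home  personal  student
branch                                       
Downtown     0     0     0     23504        0
Main         0     0     0         0    13662
North        0  1530     0         0        0
South        0     0     0     10230    17408
So iloc[1]['student'] = 13662.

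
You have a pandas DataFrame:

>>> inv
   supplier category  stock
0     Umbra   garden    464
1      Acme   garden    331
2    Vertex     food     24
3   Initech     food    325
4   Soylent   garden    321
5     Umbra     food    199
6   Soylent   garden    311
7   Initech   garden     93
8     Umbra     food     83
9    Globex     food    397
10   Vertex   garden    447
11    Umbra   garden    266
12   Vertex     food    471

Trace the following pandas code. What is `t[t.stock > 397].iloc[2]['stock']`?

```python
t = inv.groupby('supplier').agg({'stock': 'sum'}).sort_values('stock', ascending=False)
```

group by supplier, sum of stock:
          stock
supplier       
Acme        331
Globex      397
Initech     418
Soylent     632
Umbra      1012
Vertex      942
sort by stock descending:
          stock
supplier       
Umbra      1012
Vertex      942
Soylent     632
Initech     418
Globex      397
Acme        331
filter rows where stock > 397:
          stock
supplier       
Umbra      1012
Vertex      942
Soylent     632
Initech     418
value at position 2, column 'stock' → 632

632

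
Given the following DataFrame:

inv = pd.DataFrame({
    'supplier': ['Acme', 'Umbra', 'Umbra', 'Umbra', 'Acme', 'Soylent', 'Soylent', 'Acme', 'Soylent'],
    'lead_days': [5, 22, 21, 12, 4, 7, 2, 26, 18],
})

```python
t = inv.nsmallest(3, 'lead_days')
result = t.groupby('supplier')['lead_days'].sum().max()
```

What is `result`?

take 3 rows with smallest lead_days:
  supplier  lead_days
6  Soylent          2
4     Acme          4
0     Acme          5
group by supplier, sum of lead_days:
supplier
Acme       9
Soylent    2
Name: lead_days, dtype: int64
Hence 9.

9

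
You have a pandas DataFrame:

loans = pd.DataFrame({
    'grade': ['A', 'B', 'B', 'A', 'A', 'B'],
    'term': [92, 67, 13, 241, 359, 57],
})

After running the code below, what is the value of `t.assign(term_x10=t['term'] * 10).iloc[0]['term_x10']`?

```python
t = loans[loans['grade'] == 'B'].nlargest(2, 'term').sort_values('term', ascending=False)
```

filter rows where grade == 'B':
  grade  term
1     B    67
2     B    13
5     B    57
take 2 rows with largest term:
  grade  term
1     B    67
5     B    57
sort by term descending:
  grade  term
1     B    67
5     B    57
add column term_x10 = t['term'] * 10:
  grade  term  term_x10
1     B    67       670
5     B    57       570

670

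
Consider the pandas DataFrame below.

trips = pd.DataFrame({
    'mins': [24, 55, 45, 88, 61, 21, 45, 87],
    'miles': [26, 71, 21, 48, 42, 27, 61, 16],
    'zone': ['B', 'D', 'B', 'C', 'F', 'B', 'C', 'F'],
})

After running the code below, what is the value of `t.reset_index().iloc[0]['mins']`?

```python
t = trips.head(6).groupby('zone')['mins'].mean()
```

30.0

take first 6 rows:
   mins  miles zone
0    24     26    B
1    55     71    D
2    45     21    B
3    88     48    C
4    61     42    F
5    21     27    B
group by zone, mean of mins:
zone
B    30.0
C    88.0
D    55.0
F    61.0
Name: mins, dtype: float64
reset_index():
  zone  mins
0    B  30.0
1    C  88.0
2    D  55.0
3    F  61.0
Then the value at position 0, column 'mins': 30.0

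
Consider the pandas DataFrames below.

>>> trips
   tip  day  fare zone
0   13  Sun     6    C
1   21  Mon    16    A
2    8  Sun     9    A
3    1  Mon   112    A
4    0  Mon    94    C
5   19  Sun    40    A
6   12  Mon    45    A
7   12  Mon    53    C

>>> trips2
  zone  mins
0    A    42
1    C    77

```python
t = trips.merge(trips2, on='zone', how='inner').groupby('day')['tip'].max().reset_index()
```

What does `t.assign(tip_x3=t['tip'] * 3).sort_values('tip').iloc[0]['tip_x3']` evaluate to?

merge on 'zone' (how='inner') → 8 rows:
   tip  day  fare zone  mins
0   13  Sun     6    C    77
1   21  Mon    16    A    42
2    8  Sun     9    A    42
3    1  Mon   112    A    42
4    0  Mon    94    C    77
5   19  Sun    40    A    42
6   12  Mon    45    A    42
7   12  Mon    53    C    77
group by day, max of tip:
day
Mon    21
Sun    19
Name: tip, dtype: int64
reset_index():
   day  tip
0  Mon   21
1  Sun   19
add column tip_x3 = t['tip'] * 3:
   day  tip  tip_x3
0  Mon   21      63
1  Sun   19      57
sort by tip:
   day  tip  tip_x3
1  Sun   19      57
0  Mon   21      63

57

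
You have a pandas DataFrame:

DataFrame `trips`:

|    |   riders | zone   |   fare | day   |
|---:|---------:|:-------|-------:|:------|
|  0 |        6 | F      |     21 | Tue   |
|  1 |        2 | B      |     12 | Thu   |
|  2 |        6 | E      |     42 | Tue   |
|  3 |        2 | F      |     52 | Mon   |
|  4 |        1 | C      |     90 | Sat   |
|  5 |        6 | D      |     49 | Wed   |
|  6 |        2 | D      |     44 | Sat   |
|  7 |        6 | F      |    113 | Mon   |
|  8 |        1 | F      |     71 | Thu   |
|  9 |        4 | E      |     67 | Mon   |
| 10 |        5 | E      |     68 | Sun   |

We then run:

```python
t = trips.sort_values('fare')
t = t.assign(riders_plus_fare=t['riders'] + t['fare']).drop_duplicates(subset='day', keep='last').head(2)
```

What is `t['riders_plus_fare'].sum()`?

103

sort by fare:
    riders zone  fare  day
1        2    B    12  Thu
0        6    F    21  Tue
2        6    E    42  Tue
6        2    D    44  Sat
5        6    D    49  Wed
3        2    F    52  Mon
9        4    E    67  Mon
10       5    E    68  Sun
8        1    F    71  Thu
4        1    C    90  Sat
7        6    F   113  Mon
add column riders_plus_fare = t['riders'] + t['fare']:
    riders zone  fare  day  riders_plus_fare
1        2    B    12  Thu                14
0        6    F    21  Tue                27
2        6    E    42  Tue                48
6        2    D    44  Sat                46
5        6    D    49  Wed                55
3        2    F    52  Mon                54
9        4    E    67  Mon                71
10       5    E    68  Sun                73
8        1    F    71  Thu                72
4        1    C    90  Sat                91
7        6    F   113  Mon               119
drop duplicate day (keep=last):
    riders zone  fare  day  riders_plus_fare
2        6    E    42  Tue                48
5        6    D    49  Wed                55
10       5    E    68  Sun                73
8        1    F    71  Thu                72
4        1    C    90  Sat                91
7        6    F   113  Mon               119
take first 2 rows:
   riders zone  fare  day  riders_plus_fare
2       6    E    42  Tue                48
5       6    D    49  Wed                55
Reading off the sum of column 'riders_plus_fare', we get 103.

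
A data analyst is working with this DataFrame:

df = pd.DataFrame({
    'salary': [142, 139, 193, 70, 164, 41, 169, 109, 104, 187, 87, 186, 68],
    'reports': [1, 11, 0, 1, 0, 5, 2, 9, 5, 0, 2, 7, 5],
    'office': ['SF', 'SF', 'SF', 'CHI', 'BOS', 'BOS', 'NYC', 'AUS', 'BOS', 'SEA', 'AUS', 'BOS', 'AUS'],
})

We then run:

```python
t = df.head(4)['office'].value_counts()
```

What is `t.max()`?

3

take first 4 rows:
   salary  reports office
0     142        1     SF
1     139       11     SF
2     193        0     SF
3      70        1    CHI
value_counts of office:
office
SF     3
CHI    1
Name: count, dtype: int64
The max of the resulting series is 3.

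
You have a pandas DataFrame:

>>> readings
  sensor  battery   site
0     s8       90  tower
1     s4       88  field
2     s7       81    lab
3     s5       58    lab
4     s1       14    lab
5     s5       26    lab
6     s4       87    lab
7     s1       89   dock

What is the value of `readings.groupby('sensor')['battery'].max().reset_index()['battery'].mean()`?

group by sensor, max of battery:
sensor
s1    89
s4    88
s5    58
s7    81
s8    90
Name: battery, dtype: int64
reset_index():
  sensor  battery
0     s1       89
1     s4       88
2     s5       58
3     s7       81
4     s8       90
Reading off the mean of column 'battery', we get 81.2.

81.2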